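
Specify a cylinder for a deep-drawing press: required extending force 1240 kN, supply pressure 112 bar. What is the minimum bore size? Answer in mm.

D ≈ 375 mm

Extension force acts on the full piston face: F = P × (π/4)D².
D = √(4F / (πP)) = √(4 × 1240 kN / (π × 112 bar))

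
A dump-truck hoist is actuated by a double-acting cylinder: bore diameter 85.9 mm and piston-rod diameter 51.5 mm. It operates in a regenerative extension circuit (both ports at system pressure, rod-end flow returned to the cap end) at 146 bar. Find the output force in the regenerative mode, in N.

F ≈ 30400 N

With equal pressure on both faces, forces on the annular region cancel; the net push is pressure × rod cross-section.
Rod cross-section A_rod = π/4 × (51.5 mm)² = 2083 mm^2
F = P × A_rod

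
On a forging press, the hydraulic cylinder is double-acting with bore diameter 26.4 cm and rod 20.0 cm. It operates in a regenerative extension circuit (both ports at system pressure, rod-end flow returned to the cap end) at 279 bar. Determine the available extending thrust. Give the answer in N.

F ≈ 8.77e5 N

With equal pressure on both faces, forces on the annular region cancel; the net push is pressure × rod cross-section.
Rod cross-section A_rod = π/4 × (20.0 cm)² = 314.2 cm^2
F = P × A_rod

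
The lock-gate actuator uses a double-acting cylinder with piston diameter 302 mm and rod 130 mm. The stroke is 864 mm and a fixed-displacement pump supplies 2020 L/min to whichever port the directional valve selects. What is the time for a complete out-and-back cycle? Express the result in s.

Cap-side area A_cap = π/4 × (302 mm)² = 71630 mm^2
Rod-side annular area A_ann = π/4 × (302² − 130²) = 58360 mm^2
t_ext = A_cap·L/Q = 1.838 s
t_ret = A_ann·L/Q = 1.498 s
t_cycle = t_ext + t_ret

t ≈ 3.34 s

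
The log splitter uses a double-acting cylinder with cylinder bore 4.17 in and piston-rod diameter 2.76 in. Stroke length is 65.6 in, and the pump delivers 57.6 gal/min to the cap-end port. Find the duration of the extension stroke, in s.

Cap-side area A_cap = π/4 × (4.17 in)² = 13.66 in^2
Swept volume V = A × L; t = V / Q = A·L / Q

t ≈ 4.04 s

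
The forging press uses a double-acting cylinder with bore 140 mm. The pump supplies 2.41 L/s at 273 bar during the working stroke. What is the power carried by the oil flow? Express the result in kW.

W ≈ 65.8 kW

Hydraulic power = P × Q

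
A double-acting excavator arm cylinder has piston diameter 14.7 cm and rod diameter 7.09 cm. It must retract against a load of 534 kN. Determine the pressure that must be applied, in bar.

Rod-side annular area A_ann = π/4 × (14.7² − 7.09²) = 130.2 cm^2
Retraction: pressure acts on the annular area.
P = F / A = 534 kN / A

P ≈ 410 bar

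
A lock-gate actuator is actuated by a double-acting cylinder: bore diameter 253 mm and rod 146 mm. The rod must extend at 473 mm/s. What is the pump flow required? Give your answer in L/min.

Q ≈ 1430 L/min

Cap-side area A_cap = π/4 × (253 mm)² = 50270 mm^2
Q = A × v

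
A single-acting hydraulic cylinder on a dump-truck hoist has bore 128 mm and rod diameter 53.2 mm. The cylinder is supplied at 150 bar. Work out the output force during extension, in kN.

Cap-side area A_cap = π/4 × (128 mm)² = 12870 mm^2
F = P × A_cap = 150 bar × A_cap

F ≈ 193 kN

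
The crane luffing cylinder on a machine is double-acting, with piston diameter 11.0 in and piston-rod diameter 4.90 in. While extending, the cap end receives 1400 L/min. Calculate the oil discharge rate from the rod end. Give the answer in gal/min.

Q_out ≈ 296 gal/min

Cap-side area A_cap = π/4 × (11.0 in)² = 95.03 in^2
Rod-side annular area A_ann = π/4 × (11.0² − 4.90²) = 76.18 in^2
Piston speed v = Q_in/A_cap; rod-end outflow Q_out = v × A_ann = Q_in × A_ann/A_cap.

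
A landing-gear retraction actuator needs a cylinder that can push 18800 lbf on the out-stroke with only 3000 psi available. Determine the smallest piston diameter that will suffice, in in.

D ≈ 2.82 in

Extension force acts on the full piston face: F = P × (π/4)D².
D = √(4F / (πP)) = √(4 × 18800 lbf / (π × 3000 psi))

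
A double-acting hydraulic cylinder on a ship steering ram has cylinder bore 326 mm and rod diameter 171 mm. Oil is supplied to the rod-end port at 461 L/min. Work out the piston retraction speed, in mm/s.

v ≈ 127 mm/s

Rod-side annular area A_ann = π/4 × (326² − 171²) = 60500 mm^2
Flow into the rod-end port fills the annular volume.
v = Q / A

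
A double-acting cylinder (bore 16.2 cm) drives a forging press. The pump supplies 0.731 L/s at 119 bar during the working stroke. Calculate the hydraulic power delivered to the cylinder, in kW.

W ≈ 8.70 kW

Hydraulic power = P × Q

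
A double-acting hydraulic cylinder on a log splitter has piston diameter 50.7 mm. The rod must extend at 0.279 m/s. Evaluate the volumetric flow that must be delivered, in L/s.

Cap-side area A_cap = π/4 × (50.7 mm)² = 2019 mm^2
Q = A × v

Q ≈ 0.563 L/s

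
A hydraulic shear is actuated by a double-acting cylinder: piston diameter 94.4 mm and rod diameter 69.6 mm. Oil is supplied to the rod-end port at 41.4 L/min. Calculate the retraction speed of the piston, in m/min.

v ≈ 13.0 m/min

Rod-side annular area A_ann = π/4 × (94.4² − 69.6²) = 3194 mm^2
Flow into the rod-end port fills the annular volume.
v = Q / A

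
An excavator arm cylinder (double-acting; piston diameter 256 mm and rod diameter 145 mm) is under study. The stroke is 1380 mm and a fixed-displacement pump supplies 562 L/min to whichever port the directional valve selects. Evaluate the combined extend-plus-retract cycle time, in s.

Cap-side area A_cap = π/4 × (256 mm)² = 51470 mm^2
Rod-side annular area A_ann = π/4 × (256² − 145²) = 34960 mm^2
t_ext = A_cap·L/Q = 7.583 s
t_ret = A_ann·L/Q = 5.151 s
t_cycle = t_ext + t_ret

t ≈ 12.7 s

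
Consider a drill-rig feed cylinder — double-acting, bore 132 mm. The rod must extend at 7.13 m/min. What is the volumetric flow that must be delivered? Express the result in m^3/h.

Cap-side area A_cap = π/4 × (132 mm)² = 13680 mm^2
Q = A × v

Q ≈ 5.85 m^3/h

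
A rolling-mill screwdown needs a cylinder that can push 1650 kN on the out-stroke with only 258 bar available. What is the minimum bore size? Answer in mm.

Extension force acts on the full piston face: F = P × (π/4)D².
D = √(4F / (πP)) = √(4 × 1650 kN / (π × 258 bar))

D ≈ 285 mm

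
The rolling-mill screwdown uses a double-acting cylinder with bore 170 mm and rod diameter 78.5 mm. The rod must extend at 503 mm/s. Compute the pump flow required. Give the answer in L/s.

Cap-side area A_cap = π/4 × (170 mm)² = 22700 mm^2
Q = A × v

Q ≈ 11.4 L/s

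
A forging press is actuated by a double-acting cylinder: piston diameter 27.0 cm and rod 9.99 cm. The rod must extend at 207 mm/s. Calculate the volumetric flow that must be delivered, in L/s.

Q ≈ 11.9 L/s

Cap-side area A_cap = π/4 × (27.0 cm)² = 572.6 cm^2
Q = A × v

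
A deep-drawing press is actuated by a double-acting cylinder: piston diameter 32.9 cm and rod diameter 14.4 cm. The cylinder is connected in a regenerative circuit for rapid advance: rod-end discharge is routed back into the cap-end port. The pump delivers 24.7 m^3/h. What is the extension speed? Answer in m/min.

In regeneration the rod-end outflow joins the pump flow into the cap end, so the net volume the pump must supply per unit advance equals the rod cross-section area.
Rod cross-section A_rod = π/4 × (14.4 cm)² = 162.9 cm^2
v = Q_pump / A_rod

v ≈ 25.3 m/min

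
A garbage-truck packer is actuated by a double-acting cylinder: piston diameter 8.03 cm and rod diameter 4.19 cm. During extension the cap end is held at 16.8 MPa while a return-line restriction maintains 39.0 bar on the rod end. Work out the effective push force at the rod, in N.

Cap-side area A_cap = π/4 × (8.03 cm)² = 50.64 cm^2
Rod-side annular area A_ann = π/4 × (8.03² − 4.19²) = 36.85 cm^2
Net thrust = P_cap·A_cap − P_rod·A_ann = 85080 N − 14370 N

F ≈ 70700 N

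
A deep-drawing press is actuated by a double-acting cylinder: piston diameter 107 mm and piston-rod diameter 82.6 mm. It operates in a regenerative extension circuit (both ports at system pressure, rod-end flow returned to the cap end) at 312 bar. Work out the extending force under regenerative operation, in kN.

With equal pressure on both faces, forces on the annular region cancel; the net push is pressure × rod cross-section.
Rod cross-section A_rod = π/4 × (82.6 mm)² = 5359 mm^2
F = P × A_rod

F ≈ 167 kN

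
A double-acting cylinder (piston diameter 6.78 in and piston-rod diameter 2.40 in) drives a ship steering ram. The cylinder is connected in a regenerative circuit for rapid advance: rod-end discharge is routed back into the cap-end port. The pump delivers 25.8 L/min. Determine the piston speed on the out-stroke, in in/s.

In regeneration the rod-end outflow joins the pump flow into the cap end, so the net volume the pump must supply per unit advance equals the rod cross-section area.
Rod cross-section A_rod = π/4 × (2.40 in)² = 4.524 in^2
v = Q_pump / A_rod

v ≈ 5.80 in/s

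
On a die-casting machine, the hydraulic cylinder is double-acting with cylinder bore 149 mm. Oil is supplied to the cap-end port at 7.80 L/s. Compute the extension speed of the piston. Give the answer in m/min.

v ≈ 26.8 m/min

Cap-side area A_cap = π/4 × (149 mm)² = 17440 mm^2
v = Q / A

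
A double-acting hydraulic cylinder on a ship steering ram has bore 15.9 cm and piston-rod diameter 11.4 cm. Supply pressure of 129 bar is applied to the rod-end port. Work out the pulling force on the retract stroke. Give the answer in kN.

Rod-side annular area A_ann = π/4 × (15.9² − 11.4²) = 96.49 cm^2
On retraction the pressure acts on the annular area (bore minus rod).
F = P × A_ann

F ≈ 124 kN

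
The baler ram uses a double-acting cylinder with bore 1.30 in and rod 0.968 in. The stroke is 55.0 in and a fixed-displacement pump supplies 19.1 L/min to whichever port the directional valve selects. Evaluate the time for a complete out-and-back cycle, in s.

t ≈ 5.43 s

Cap-side area A_cap = π/4 × (1.30 in)² = 1.327 in^2
Rod-side annular area A_ann = π/4 × (1.30² − 0.968²) = 0.5914 in^2
t_ext = A_cap·L/Q = 3.758 s
t_ret = A_ann·L/Q = 1.674 s
t_cycle = t_ext + t_ret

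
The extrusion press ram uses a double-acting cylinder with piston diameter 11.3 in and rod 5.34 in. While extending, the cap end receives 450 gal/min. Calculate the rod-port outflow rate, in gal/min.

Cap-side area A_cap = π/4 × (11.3 in)² = 100.3 in^2
Rod-side annular area A_ann = π/4 × (11.3² − 5.34²) = 77.89 in^2
Piston speed v = Q_in/A_cap; rod-end outflow Q_out = v × A_ann = Q_in × A_ann/A_cap.

Q_out ≈ 350 gal/min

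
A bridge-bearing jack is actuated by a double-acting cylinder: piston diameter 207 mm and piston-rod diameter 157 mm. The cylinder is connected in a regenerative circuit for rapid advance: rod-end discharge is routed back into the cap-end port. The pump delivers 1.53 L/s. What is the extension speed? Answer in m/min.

v ≈ 4.74 m/min

In regeneration the rod-end outflow joins the pump flow into the cap end, so the net volume the pump must supply per unit advance equals the rod cross-section area.
Rod cross-section A_rod = π/4 × (157 mm)² = 19360 mm^2
v = Q_pump / A_rod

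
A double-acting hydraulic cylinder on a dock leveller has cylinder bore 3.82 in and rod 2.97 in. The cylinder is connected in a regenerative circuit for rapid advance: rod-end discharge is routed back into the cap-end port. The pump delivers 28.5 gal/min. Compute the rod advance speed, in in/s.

v ≈ 15.8 in/s

In regeneration the rod-end outflow joins the pump flow into the cap end, so the net volume the pump must supply per unit advance equals the rod cross-section area.
Rod cross-section A_rod = π/4 × (2.97 in)² = 6.928 in^2
v = Q_pump / A_rod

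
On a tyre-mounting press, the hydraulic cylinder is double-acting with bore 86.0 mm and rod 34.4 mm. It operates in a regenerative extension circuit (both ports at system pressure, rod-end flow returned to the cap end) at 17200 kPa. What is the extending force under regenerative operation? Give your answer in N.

F ≈ 16000 N

With equal pressure on both faces, forces on the annular region cancel; the net push is pressure × rod cross-section.
Rod cross-section A_rod = π/4 × (34.4 mm)² = 929.4 mm^2
F = P × A_rod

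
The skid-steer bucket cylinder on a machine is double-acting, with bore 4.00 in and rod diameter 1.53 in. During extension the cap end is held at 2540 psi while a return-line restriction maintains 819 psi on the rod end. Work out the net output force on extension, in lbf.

F ≈ 23100 lbf

Cap-side area A_cap = π/4 × (4.00 in)² = 12.57 in^2
Rod-side annular area A_ann = π/4 × (4.00² − 1.53²) = 10.73 in^2
Net thrust = P_cap·A_cap − P_rod·A_ann = 31920 lbf − 8786 lbf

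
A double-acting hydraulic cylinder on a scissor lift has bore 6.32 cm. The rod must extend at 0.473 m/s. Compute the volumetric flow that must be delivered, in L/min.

Q ≈ 89.0 L/min

Cap-side area A_cap = π/4 × (6.32 cm)² = 31.37 cm^2
Q = A × v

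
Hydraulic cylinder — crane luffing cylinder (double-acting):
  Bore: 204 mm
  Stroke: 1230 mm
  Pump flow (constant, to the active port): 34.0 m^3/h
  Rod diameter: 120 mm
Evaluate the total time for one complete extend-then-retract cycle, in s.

Cap-side area A_cap = π/4 × (204 mm)² = 32690 mm^2
Rod-side annular area A_ann = π/4 × (204² − 120²) = 21380 mm^2
t_ext = A_cap·L/Q = 4.257 s
t_ret = A_ann·L/Q = 2.784 s
t_cycle = t_ext + t_ret

t ≈ 7.04 s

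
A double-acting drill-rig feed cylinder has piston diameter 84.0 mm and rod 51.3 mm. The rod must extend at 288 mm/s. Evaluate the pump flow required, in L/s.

Q ≈ 1.60 L/s

Cap-side area A_cap = π/4 × (84.0 mm)² = 5542 mm^2
Q = A × v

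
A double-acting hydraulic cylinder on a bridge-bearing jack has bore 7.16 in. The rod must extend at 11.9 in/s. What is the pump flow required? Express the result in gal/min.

Cap-side area A_cap = π/4 × (7.16 in)² = 40.26 in^2
Q = A × v

Q ≈ 124 gal/min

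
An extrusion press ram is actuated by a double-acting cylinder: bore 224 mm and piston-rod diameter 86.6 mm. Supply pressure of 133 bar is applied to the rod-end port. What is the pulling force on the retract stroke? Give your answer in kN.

Rod-side annular area A_ann = π/4 × (224² − 86.6²) = 33520 mm^2
On retraction the pressure acts on the annular area (bore minus rod).
F = P × A_ann

F ≈ 446 kN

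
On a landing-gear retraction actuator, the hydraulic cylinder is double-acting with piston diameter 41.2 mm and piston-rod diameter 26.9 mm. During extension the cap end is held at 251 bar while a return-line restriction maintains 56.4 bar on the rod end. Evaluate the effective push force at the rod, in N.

F ≈ 29100 N

Cap-side area A_cap = π/4 × (41.2 mm)² = 1333 mm^2
Rod-side annular area A_ann = π/4 × (41.2² − 26.9²) = 764.8 mm^2
Net thrust = P_cap·A_cap − P_rod·A_ann = 33460 N − 4314 N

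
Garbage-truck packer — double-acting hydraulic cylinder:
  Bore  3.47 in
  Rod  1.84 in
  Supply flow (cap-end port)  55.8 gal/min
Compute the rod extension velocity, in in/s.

Cap-side area A_cap = π/4 × (3.47 in)² = 9.457 in^2
v = Q / A

v ≈ 22.7 in/s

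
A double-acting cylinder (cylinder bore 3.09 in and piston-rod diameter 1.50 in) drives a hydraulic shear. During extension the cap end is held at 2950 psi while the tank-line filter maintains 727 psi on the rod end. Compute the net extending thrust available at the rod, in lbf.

Cap-side area A_cap = π/4 × (3.09 in)² = 7.499 in^2
Rod-side annular area A_ann = π/4 × (3.09² − 1.50²) = 5.732 in^2
Net thrust = P_cap·A_cap − P_rod·A_ann = 22120 lbf − 4167 lbf

F ≈ 18000 lbf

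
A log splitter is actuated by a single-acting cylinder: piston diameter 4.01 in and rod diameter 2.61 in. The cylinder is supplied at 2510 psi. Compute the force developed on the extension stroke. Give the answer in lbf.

Cap-side area A_cap = π/4 × (4.01 in)² = 12.63 in^2
F = P × A_cap = 2510 psi × A_cap

F ≈ 31700 lbf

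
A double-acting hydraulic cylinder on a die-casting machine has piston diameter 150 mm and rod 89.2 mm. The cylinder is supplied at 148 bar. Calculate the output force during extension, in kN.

Cap-side area A_cap = π/4 × (150 mm)² = 17670 mm^2
F = P × A_cap = 148 bar × A_cap

F ≈ 262 kN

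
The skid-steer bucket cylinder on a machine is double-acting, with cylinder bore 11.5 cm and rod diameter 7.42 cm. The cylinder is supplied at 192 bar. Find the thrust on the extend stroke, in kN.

Cap-side area A_cap = π/4 × (11.5 cm)² = 103.9 cm^2
F = P × A_cap = 192 bar × A_cap

F ≈ 199 kN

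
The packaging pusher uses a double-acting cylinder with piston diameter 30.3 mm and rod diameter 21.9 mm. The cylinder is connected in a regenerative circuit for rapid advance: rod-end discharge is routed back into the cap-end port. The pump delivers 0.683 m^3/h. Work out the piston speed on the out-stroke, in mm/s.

In regeneration the rod-end outflow joins the pump flow into the cap end, so the net volume the pump must supply per unit advance equals the rod cross-section area.
Rod cross-section A_rod = π/4 × (21.9 mm)² = 376.7 mm^2
v = Q_pump / A_rod

v ≈ 504 mm/s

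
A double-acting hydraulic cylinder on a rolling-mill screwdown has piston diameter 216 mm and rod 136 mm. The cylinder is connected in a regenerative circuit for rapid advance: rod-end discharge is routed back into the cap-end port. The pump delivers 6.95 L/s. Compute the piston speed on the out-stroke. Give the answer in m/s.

v ≈ 0.478 m/s

In regeneration the rod-end outflow joins the pump flow into the cap end, so the net volume the pump must supply per unit advance equals the rod cross-section area.
Rod cross-section A_rod = π/4 × (136 mm)² = 14530 mm^2
v = Q_pump / A_rod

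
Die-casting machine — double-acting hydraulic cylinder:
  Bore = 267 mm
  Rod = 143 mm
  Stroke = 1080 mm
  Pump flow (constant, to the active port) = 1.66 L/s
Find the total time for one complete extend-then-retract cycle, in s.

Cap-side area A_cap = π/4 × (267 mm)² = 55990 mm^2
Rod-side annular area A_ann = π/4 × (267² − 143²) = 39930 mm^2
t_ext = A_cap·L/Q = 36.43 s
t_ret = A_ann·L/Q = 25.98 s
t_cycle = t_ext + t_ret

t ≈ 62.4 s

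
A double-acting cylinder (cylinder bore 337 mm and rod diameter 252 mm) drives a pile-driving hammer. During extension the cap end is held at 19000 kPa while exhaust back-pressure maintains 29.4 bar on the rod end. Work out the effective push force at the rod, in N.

Cap-side area A_cap = π/4 × (337 mm)² = 89200 mm^2
Rod-side annular area A_ann = π/4 × (337² − 252²) = 39320 mm^2
Net thrust = P_cap·A_cap − P_rod·A_ann = 1.695e6 N − 1.156e5 N

F ≈ 1.58e6 N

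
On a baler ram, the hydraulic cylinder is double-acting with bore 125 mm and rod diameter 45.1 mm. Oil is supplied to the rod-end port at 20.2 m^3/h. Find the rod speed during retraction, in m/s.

v ≈ 0.526 m/s

Rod-side annular area A_ann = π/4 × (125² − 45.1²) = 10670 mm^2
Flow into the rod-end port fills the annular volume.
v = Q / A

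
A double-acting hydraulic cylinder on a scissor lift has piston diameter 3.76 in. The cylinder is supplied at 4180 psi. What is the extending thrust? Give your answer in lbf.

F ≈ 46400 lbf

Cap-side area A_cap = π/4 × (3.76 in)² = 11.10 in^2
F = P × A_cap = 4180 psi × A_cap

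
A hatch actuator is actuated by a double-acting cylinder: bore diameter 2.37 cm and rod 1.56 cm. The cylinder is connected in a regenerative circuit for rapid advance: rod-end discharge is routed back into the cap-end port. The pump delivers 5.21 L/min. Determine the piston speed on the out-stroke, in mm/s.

v ≈ 454 mm/s

In regeneration the rod-end outflow joins the pump flow into the cap end, so the net volume the pump must supply per unit advance equals the rod cross-section area.
Rod cross-section A_rod = π/4 × (1.56 cm)² = 1.911 cm^2
v = Q_pump / A_rod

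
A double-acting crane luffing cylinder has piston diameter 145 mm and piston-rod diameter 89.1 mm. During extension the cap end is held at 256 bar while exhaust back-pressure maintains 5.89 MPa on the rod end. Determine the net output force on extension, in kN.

Cap-side area A_cap = π/4 × (145 mm)² = 16510 mm^2
Rod-side annular area A_ann = π/4 × (145² − 89.1²) = 10280 mm^2
Net thrust = P_cap·A_cap − P_rod·A_ann = 422.7 kN − 60.54 kN

F ≈ 362 kN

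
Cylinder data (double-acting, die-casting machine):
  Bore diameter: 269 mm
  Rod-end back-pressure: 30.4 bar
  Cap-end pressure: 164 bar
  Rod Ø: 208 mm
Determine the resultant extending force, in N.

F ≈ 8.63e5 N

Cap-side area A_cap = π/4 × (269 mm)² = 56830 mm^2
Rod-side annular area A_ann = π/4 × (269² − 208²) = 22850 mm^2
Net thrust = P_cap·A_cap − P_rod·A_ann = 9.320e5 N − 69470 N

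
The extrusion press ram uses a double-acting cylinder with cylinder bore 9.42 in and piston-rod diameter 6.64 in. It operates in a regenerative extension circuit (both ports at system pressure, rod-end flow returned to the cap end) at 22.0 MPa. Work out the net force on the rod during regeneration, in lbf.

F ≈ 1.10e5 lbf

With equal pressure on both faces, forces on the annular region cancel; the net push is pressure × rod cross-section.
Rod cross-section A_rod = π/4 × (6.64 in)² = 34.63 in^2
F = P × A_rod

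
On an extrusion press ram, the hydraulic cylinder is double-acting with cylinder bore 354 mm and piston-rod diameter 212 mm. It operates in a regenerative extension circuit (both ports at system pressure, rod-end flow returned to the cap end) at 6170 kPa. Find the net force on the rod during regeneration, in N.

F ≈ 2.18e5 N

With equal pressure on both faces, forces on the annular region cancel; the net push is pressure × rod cross-section.
Rod cross-section A_rod = π/4 × (212 mm)² = 35300 mm^2
F = P × A_rod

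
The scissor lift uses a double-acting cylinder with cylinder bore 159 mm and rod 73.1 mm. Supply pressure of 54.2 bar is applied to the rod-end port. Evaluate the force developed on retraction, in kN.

Rod-side annular area A_ann = π/4 × (159² − 73.1²) = 15660 mm^2
On retraction the pressure acts on the annular area (bore minus rod).
F = P × A_ann

F ≈ 84.9 kN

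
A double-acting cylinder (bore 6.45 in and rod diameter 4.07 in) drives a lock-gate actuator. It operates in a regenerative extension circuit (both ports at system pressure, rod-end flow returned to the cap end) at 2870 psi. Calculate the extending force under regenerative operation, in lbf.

With equal pressure on both faces, forces on the annular region cancel; the net push is pressure × rod cross-section.
Rod cross-section A_rod = π/4 × (4.07 in)² = 13.01 in^2
F = P × A_rod

F ≈ 37300 lbf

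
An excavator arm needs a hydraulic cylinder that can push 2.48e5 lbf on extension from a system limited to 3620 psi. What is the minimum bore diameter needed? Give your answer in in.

Extension force acts on the full piston face: F = P × (π/4)D².
D = √(4F / (πP)) = √(4 × 2.48e5 lbf / (π × 3620 psi))

D ≈ 9.34 in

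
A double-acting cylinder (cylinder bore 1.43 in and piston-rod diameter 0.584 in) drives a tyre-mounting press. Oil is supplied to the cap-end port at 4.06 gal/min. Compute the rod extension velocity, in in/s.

v ≈ 9.73 in/s

Cap-side area A_cap = π/4 × (1.43 in)² = 1.606 in^2
v = Q / A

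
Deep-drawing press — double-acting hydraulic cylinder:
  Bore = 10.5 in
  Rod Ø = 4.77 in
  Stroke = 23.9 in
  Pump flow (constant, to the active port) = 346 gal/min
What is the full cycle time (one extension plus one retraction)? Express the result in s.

Cap-side area A_cap = π/4 × (10.5 in)² = 86.59 in^2
Rod-side annular area A_ann = π/4 × (10.5² − 4.77²) = 68.72 in^2
t_ext = A_cap·L/Q = 1.554 s
t_ret = A_ann·L/Q = 1.233 s
t_cycle = t_ext + t_ret

t ≈ 2.79 s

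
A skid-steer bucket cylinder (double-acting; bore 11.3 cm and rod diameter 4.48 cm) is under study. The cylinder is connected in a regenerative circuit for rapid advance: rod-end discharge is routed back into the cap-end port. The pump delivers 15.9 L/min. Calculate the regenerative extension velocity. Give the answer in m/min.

In regeneration the rod-end outflow joins the pump flow into the cap end, so the net volume the pump must supply per unit advance equals the rod cross-section area.
Rod cross-section A_rod = π/4 × (4.48 cm)² = 15.76 cm^2
v = Q_pump / A_rod

v ≈ 10.1 m/min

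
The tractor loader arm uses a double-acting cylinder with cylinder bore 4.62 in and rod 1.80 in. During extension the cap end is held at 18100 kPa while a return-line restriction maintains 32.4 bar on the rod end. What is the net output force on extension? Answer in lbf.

Cap-side area A_cap = π/4 × (4.62 in)² = 16.76 in^2
Rod-side annular area A_ann = π/4 × (4.62² − 1.80²) = 14.22 in^2
Net thrust = P_cap·A_cap − P_rod·A_ann = 44010 lbf − 6682 lbf

F ≈ 37300 lbf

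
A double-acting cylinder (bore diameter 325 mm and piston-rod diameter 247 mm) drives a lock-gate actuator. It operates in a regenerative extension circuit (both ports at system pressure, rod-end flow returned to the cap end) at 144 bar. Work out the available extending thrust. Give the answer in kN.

F ≈ 690 kN

With equal pressure on both faces, forces on the annular region cancel; the net push is pressure × rod cross-section.
Rod cross-section A_rod = π/4 × (247 mm)² = 47920 mm^2
F = P × A_rod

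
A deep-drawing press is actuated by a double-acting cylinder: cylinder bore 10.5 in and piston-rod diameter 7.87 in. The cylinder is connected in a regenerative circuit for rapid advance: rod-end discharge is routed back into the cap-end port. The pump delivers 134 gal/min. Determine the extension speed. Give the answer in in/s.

In regeneration the rod-end outflow joins the pump flow into the cap end, so the net volume the pump must supply per unit advance equals the rod cross-section area.
Rod cross-section A_rod = π/4 × (7.87 in)² = 48.65 in^2
v = Q_pump / A_rod

v ≈ 10.6 in/s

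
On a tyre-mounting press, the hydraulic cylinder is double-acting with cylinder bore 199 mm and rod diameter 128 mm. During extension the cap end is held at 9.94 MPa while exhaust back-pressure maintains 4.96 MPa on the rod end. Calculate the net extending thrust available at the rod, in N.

F ≈ 2.19e5 N

Cap-side area A_cap = π/4 × (199 mm)² = 31100 mm^2
Rod-side annular area A_ann = π/4 × (199² − 128²) = 18230 mm^2
Net thrust = P_cap·A_cap − P_rod·A_ann = 3.092e5 N − 90440 N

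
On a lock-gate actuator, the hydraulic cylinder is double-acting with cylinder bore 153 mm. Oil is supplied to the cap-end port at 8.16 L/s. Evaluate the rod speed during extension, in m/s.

Cap-side area A_cap = π/4 × (153 mm)² = 18390 mm^2
v = Q / A

v ≈ 0.444 m/s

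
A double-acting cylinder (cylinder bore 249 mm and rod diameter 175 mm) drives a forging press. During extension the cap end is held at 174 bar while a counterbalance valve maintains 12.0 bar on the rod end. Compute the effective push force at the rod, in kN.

Cap-side area A_cap = π/4 × (249 mm)² = 48700 mm^2
Rod-side annular area A_ann = π/4 × (249² − 175²) = 24640 mm^2
Net thrust = P_cap·A_cap − P_rod·A_ann = 847.3 kN − 29.57 kN

F ≈ 818 kN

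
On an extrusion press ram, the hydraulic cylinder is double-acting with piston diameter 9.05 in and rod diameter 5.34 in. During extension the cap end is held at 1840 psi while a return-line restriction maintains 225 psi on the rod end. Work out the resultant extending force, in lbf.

F ≈ 1.09e5 lbf

Cap-side area A_cap = π/4 × (9.05 in)² = 64.33 in^2
Rod-side annular area A_ann = π/4 × (9.05² − 5.34²) = 41.93 in^2
Net thrust = P_cap·A_cap − P_rod·A_ann = 1.184e5 lbf − 9434 lbf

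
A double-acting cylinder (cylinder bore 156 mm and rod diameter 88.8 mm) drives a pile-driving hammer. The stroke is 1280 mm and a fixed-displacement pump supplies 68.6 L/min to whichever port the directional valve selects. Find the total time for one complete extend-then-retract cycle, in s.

Cap-side area A_cap = π/4 × (156 mm)² = 19110 mm^2
Rod-side annular area A_ann = π/4 × (156² − 88.8²) = 12920 mm^2
t_ext = A_cap·L/Q = 21.40 s
t_ret = A_ann·L/Q = 14.46 s
t_cycle = t_ext + t_ret

t ≈ 35.9 s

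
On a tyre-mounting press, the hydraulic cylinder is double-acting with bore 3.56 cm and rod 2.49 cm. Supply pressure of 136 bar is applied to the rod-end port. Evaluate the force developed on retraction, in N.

F ≈ 6910 N

Rod-side annular area A_ann = π/4 × (3.56² − 2.49²) = 5.084 cm^2
On retraction the pressure acts on the annular area (bore minus rod).
F = P × A_ann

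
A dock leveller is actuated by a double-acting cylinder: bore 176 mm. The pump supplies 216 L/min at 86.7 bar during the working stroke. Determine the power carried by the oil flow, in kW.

W ≈ 31.2 kW

Hydraulic power = P × Q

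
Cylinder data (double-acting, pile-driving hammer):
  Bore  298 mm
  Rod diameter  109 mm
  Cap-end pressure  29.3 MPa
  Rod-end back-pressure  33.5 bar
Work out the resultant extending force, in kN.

F ≈ 1840 kN

Cap-side area A_cap = π/4 × (298 mm)² = 69750 mm^2
Rod-side annular area A_ann = π/4 × (298² − 109²) = 60420 mm^2
Net thrust = P_cap·A_cap − P_rod·A_ann = 2044 kN − 202.4 kN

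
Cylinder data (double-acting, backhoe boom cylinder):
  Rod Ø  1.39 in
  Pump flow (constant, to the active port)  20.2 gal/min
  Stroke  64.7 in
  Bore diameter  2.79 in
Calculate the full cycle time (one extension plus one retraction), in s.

Cap-side area A_cap = π/4 × (2.79 in)² = 6.114 in^2
Rod-side annular area A_ann = π/4 × (2.79² − 1.39²) = 4.596 in^2
t_ext = A_cap·L/Q = 5.086 s
t_ret = A_ann·L/Q = 3.824 s
t_cycle = t_ext + t_ret

t ≈ 8.91 s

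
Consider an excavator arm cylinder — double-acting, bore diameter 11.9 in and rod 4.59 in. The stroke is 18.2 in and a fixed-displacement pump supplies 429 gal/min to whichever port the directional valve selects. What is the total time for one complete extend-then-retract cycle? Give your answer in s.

t ≈ 2.27 s

Cap-side area A_cap = π/4 × (11.9 in)² = 111.2 in^2
Rod-side annular area A_ann = π/4 × (11.9² − 4.59²) = 94.67 in^2
t_ext = A_cap·L/Q = 1.226 s
t_ret = A_ann·L/Q = 1.043 s
t_cycle = t_ext + t_ret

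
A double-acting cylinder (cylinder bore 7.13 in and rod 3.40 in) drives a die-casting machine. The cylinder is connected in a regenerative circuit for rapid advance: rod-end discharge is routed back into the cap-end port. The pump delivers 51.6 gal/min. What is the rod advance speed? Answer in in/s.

v ≈ 21.9 in/s

In regeneration the rod-end outflow joins the pump flow into the cap end, so the net volume the pump must supply per unit advance equals the rod cross-section area.
Rod cross-section A_rod = π/4 × (3.40 in)² = 9.079 in^2
v = Q_pump / A_rod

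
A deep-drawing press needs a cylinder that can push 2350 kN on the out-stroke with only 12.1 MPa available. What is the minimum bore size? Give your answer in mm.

D ≈ 497 mm

Extension force acts on the full piston face: F = P × (π/4)D².
D = √(4F / (πP)) = √(4 × 2350 kN / (π × 12.1 MPa))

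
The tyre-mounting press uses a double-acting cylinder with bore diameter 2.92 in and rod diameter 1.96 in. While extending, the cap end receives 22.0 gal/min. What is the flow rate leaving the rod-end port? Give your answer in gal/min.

Cap-side area A_cap = π/4 × (2.92 in)² = 6.697 in^2
Rod-side annular area A_ann = π/4 × (2.92² − 1.96²) = 3.679 in^2
Piston speed v = Q_in/A_cap; rod-end outflow Q_out = v × A_ann = Q_in × A_ann/A_cap.

Q_out ≈ 12.1 gal/min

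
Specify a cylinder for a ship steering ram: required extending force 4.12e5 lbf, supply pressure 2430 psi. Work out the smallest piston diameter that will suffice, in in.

D ≈ 14.7 in

Extension force acts on the full piston face: F = P × (π/4)D².
D = √(4F / (πP)) = √(4 × 4.12e5 lbf / (π × 2430 psi))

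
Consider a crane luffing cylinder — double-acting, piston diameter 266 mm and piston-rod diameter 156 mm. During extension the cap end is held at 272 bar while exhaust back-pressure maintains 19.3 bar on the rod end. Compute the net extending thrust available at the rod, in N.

Cap-side area A_cap = π/4 × (266 mm)² = 55570 mm^2
Rod-side annular area A_ann = π/4 × (266² − 156²) = 36460 mm^2
Net thrust = P_cap·A_cap − P_rod·A_ann = 1.512e6 N − 70360 N

F ≈ 1.44e6 N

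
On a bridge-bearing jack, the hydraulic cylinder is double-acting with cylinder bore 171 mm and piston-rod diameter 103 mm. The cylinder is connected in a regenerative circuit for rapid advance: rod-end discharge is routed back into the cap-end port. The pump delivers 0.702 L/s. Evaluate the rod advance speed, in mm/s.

In regeneration the rod-end outflow joins the pump flow into the cap end, so the net volume the pump must supply per unit advance equals the rod cross-section area.
Rod cross-section A_rod = π/4 × (103 mm)² = 8332 mm^2
v = Q_pump / A_rod

v ≈ 84.3 mm/s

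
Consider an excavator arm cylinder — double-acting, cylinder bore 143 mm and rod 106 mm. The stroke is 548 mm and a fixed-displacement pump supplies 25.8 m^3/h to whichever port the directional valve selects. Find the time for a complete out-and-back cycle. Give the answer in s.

t ≈ 1.78 s

Cap-side area A_cap = π/4 × (143 mm)² = 16060 mm^2
Rod-side annular area A_ann = π/4 × (143² − 106²) = 7236 mm^2
t_ext = A_cap·L/Q = 1.228 s
t_ret = A_ann·L/Q = 0.5533 s
t_cycle = t_ext + t_ret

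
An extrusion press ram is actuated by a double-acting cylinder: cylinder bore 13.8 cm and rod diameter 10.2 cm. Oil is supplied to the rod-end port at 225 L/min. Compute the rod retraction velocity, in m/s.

Rod-side annular area A_ann = π/4 × (13.8² − 10.2²) = 67.86 cm^2
Flow into the rod-end port fills the annular volume.
v = Q / A

v ≈ 0.553 m/s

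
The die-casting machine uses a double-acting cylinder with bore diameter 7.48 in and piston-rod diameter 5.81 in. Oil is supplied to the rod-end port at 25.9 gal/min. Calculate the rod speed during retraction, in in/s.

v ≈ 5.72 in/s

Rod-side annular area A_ann = π/4 × (7.48² − 5.81²) = 17.43 in^2
Flow into the rod-end port fills the annular volume.
v = Q / A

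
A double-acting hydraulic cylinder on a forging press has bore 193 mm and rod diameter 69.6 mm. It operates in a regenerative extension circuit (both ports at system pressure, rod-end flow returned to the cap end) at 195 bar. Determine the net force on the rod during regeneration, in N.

F ≈ 74200 N

With equal pressure on both faces, forces on the annular region cancel; the net push is pressure × rod cross-section.
Rod cross-section A_rod = π/4 × (69.6 mm)² = 3805 mm^2
F = P × A_rod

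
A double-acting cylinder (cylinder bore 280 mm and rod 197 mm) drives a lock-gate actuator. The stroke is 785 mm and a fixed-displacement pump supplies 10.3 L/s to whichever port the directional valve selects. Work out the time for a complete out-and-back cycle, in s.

t ≈ 7.06 s

Cap-side area A_cap = π/4 × (280 mm)² = 61580 mm^2
Rod-side annular area A_ann = π/4 × (280² − 197²) = 31090 mm^2
t_ext = A_cap·L/Q = 4.693 s
t_ret = A_ann·L/Q = 2.370 s
t_cycle = t_ext + t_ret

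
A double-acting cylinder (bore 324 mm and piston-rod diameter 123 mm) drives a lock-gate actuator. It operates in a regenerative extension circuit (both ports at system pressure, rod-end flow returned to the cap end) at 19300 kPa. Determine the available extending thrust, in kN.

F ≈ 229 kN

With equal pressure on both faces, forces on the annular region cancel; the net push is pressure × rod cross-section.
Rod cross-section A_rod = π/4 × (123 mm)² = 11880 mm^2
F = P × A_rod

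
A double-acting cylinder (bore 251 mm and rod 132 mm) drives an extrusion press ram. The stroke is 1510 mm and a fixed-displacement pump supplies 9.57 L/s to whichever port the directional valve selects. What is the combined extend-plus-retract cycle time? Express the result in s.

t ≈ 13.5 s

Cap-side area A_cap = π/4 × (251 mm)² = 49480 mm^2
Rod-side annular area A_ann = π/4 × (251² − 132²) = 35800 mm^2
t_ext = A_cap·L/Q = 7.807 s
t_ret = A_ann·L/Q = 5.648 s
t_cycle = t_ext + t_ret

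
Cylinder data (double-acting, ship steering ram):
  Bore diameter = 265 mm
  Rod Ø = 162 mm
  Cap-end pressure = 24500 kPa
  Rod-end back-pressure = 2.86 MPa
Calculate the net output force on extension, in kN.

F ≈ 1250 kN

Cap-side area A_cap = π/4 × (265 mm)² = 55150 mm^2
Rod-side annular area A_ann = π/4 × (265² − 162²) = 34540 mm^2
Net thrust = P_cap·A_cap − P_rod·A_ann = 1351 kN − 98.79 kN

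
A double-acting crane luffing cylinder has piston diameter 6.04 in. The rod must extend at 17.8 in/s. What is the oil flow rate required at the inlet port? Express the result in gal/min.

Cap-side area A_cap = π/4 × (6.04 in)² = 28.65 in^2
Q = A × v

Q ≈ 132 gal/min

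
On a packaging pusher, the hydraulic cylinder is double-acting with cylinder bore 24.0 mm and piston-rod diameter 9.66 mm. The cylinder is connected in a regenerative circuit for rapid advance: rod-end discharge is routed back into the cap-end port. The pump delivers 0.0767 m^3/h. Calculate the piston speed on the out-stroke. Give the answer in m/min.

v ≈ 17.4 m/min

In regeneration the rod-end outflow joins the pump flow into the cap end, so the net volume the pump must supply per unit advance equals the rod cross-section area.
Rod cross-section A_rod = π/4 × (9.66 mm)² = 73.29 mm^2
v = Q_pump / A_rod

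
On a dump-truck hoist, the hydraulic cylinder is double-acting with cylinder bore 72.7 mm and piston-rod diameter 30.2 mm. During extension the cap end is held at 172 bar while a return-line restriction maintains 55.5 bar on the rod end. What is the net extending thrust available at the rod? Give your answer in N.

Cap-side area A_cap = π/4 × (72.7 mm)² = 4151 mm^2
Rod-side annular area A_ann = π/4 × (72.7² − 30.2²) = 3435 mm^2
Net thrust = P_cap·A_cap − P_rod·A_ann = 71400 N − 19060 N

F ≈ 52300 N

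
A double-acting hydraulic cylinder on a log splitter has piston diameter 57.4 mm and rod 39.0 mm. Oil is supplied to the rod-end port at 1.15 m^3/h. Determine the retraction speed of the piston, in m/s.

Rod-side annular area A_ann = π/4 × (57.4² − 39.0²) = 1393 mm^2
Flow into the rod-end port fills the annular volume.
v = Q / A

v ≈ 0.229 m/s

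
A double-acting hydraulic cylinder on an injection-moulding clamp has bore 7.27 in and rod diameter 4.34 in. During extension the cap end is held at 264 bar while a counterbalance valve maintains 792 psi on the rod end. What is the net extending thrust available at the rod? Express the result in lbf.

F ≈ 1.38e5 lbf

Cap-side area A_cap = π/4 × (7.27 in)² = 41.51 in^2
Rod-side annular area A_ann = π/4 × (7.27² − 4.34²) = 26.72 in^2
Net thrust = P_cap·A_cap − P_rod·A_ann = 1.589e5 lbf − 21160 lbf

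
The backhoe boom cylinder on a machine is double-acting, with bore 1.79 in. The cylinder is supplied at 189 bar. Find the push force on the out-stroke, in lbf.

Cap-side area A_cap = π/4 × (1.79 in)² = 2.516 in^2
F = P × A_cap = 189 bar × A_cap

F ≈ 6900 lbf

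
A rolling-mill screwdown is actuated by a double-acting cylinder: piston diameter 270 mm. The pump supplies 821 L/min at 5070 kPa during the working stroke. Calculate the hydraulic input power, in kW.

Hydraulic power = P × Q

W ≈ 69.4 kW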